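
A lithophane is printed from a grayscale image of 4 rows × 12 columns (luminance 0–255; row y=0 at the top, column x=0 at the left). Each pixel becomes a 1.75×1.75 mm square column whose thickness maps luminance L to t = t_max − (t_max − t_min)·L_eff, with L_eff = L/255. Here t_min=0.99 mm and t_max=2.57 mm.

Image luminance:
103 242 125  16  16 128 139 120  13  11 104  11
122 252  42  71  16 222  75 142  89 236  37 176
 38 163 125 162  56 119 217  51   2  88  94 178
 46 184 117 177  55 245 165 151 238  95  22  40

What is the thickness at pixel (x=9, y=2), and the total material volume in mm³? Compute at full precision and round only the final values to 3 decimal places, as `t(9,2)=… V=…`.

span = t_max - t_min = 2.57 - 0.99 = 1.580
L(9,2) = 88, L_eff = 88/255 = 0.345098
t(9,2) = 2.57 - 1.580·0.345098 = 2.025
Σt over all 4·12 pixels = 575648/6375 ≈ 90.2977255
V = pitch²·Σt = 1.75²·575648/6375 = 276.537

t(9,2)=2.025 V=276.537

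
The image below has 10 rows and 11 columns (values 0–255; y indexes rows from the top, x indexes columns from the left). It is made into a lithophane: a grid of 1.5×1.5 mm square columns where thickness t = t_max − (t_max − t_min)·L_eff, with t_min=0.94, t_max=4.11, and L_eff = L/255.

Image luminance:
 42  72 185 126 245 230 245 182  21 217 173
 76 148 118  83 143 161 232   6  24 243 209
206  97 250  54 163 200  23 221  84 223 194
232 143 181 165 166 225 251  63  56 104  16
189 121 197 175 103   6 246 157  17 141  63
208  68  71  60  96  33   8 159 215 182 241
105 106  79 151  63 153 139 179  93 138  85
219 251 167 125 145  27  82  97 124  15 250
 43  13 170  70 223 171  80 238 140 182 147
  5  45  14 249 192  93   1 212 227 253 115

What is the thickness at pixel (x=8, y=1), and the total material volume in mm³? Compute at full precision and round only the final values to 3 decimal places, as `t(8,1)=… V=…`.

span = t_max - t_min = 4.11 - 0.94 = 3.170
L(8,1) = 24, L_eff = 24/255 = 0.094118
t(8,1) = 4.11 - 3.170·0.094118 = 3.812
Σt over all 10·11 pixels = 339787/1275 ≈ 266.4996078
V = pitch²·Σt = 1.5²·339787/1275 = 599.624

t(8,1)=3.812 V=599.624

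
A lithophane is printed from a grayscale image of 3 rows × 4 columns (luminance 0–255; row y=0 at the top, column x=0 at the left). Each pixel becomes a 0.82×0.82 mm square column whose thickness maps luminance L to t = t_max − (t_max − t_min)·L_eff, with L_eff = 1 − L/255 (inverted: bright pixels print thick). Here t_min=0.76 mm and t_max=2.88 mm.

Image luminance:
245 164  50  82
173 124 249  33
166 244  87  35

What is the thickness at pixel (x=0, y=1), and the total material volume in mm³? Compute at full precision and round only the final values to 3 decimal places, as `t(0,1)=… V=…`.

t(0,1)=2.198 V=15.367

span = t_max - t_min = 2.88 - 0.76 = 2.120
L(0,1) = 173, L_eff = 1 - 173/255 = 0.321569 (inverted)
t(0,1) = 2.88 - 2.120·0.321569 = 2.198
Σt over all 3·4 pixels = 145696/6375 ≈ 22.8542745
V = pitch²·Σt = 0.82²·145696/6375 = 15.367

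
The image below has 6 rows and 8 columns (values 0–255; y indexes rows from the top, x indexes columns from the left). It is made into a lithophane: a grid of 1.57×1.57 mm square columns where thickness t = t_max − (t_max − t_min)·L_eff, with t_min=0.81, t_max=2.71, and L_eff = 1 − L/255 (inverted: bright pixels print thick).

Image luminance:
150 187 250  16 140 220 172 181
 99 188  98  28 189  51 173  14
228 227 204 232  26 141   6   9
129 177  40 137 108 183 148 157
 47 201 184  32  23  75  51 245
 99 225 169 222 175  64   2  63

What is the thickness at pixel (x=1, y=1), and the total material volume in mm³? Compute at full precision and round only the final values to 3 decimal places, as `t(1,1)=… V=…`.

span = t_max - t_min = 2.71 - 0.81 = 1.900
L(1,1) = 188, L_eff = 1 - 188/255 = 0.262745 (inverted)
t(1,1) = 2.71 - 1.900·0.262745 = 2.211
Σt over all 6·8 pixels = 216659/2550 ≈ 84.9643137
V = pitch²·Σt = 1.57²·216659/2550 = 209.429

t(1,1)=2.211 V=209.429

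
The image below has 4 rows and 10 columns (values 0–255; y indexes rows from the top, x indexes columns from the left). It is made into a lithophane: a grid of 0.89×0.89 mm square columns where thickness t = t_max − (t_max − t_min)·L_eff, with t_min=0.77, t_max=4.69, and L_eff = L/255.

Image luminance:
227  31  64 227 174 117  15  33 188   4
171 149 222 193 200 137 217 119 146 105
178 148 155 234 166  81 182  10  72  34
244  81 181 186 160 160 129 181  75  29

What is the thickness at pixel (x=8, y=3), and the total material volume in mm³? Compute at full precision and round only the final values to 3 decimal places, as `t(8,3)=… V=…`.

t(8,3)=3.537 V=82.540

span = t_max - t_min = 4.69 - 0.77 = 3.920
L(8,3) = 75, L_eff = 75/255 = 0.294118
t(8,3) = 4.69 - 3.920·0.294118 = 3.537
Σt over all 4·10 pixels = 26572/255 ≈ 104.2039216
V = pitch²·Σt = 0.89²·26572/255 = 82.540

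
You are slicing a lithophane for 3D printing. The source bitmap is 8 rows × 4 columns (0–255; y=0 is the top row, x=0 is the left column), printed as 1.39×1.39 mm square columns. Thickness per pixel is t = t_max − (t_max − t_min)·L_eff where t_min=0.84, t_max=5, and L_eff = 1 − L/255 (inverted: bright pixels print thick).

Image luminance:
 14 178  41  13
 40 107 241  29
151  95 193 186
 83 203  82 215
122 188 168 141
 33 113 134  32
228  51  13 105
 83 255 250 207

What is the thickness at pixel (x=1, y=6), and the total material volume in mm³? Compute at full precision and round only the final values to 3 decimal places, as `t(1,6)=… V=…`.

span = t_max - t_min = 5 - 0.84 = 4.160
L(1,6) = 51, L_eff = 1 - 51/255 = 0.800000 (inverted)
t(1,6) = 5 - 4.160·0.800000 = 1.672
Σt over all 8·4 pixels = 586736/6375 ≈ 92.0370196
V = pitch²·Σt = 1.39²·586736/6375 = 177.825

t(1,6)=1.672 V=177.825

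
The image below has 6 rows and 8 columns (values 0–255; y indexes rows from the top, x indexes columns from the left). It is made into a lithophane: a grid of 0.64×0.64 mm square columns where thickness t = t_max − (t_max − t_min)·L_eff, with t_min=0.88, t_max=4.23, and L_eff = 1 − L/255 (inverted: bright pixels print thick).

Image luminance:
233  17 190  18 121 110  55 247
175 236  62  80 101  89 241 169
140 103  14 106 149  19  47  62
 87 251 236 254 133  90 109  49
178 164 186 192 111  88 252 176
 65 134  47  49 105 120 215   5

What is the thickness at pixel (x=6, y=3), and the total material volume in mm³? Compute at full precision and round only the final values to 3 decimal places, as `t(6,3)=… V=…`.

span = t_max - t_min = 4.23 - 0.88 = 3.350
L(6,3) = 109, L_eff = 1 - 109/255 = 0.572549 (inverted)
t(6,3) = 4.23 - 3.350·0.572549 = 2.312
Σt over all 6·8 pixels = 155696/1275 ≈ 122.1145098
V = pitch²·Σt = 0.64²·155696/1275 = 50.018

t(6,3)=2.312 V=50.018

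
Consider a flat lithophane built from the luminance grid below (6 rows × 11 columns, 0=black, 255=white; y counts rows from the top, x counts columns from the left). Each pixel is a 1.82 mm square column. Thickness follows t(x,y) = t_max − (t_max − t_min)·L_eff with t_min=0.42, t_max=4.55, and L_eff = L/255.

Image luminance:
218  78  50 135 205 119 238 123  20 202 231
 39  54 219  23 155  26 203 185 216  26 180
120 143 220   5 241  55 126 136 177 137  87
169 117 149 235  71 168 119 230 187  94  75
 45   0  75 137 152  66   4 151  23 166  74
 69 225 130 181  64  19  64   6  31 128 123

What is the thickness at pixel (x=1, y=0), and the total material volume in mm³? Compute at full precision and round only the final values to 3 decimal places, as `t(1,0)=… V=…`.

span = t_max - t_min = 4.55 - 0.42 = 4.130
L(1,0) = 78, L_eff = 78/255 = 0.305882
t(1,0) = 4.55 - 4.130·0.305882 = 3.287
Σt over all 6·11 pixels = 257579/1500 ≈ 171.7193333
V = pitch²·Σt = 1.82²·257579/1500 = 568.803

t(1,0)=3.287 V=568.803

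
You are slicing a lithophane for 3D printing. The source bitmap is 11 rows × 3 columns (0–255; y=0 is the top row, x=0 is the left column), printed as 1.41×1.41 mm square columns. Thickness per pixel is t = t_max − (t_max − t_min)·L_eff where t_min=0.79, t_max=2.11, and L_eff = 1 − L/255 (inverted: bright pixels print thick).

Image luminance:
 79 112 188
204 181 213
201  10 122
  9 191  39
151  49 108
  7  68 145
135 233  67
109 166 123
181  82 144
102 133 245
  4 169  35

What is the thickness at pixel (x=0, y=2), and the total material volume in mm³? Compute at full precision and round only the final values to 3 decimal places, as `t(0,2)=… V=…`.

span = t_max - t_min = 2.11 - 0.79 = 1.320
L(0,2) = 201, L_eff = 1 - 201/255 = 0.211765 (inverted)
t(0,2) = 2.11 - 1.320·0.211765 = 1.830
Σt over all 11·3 pixels = 79563/1700 ≈ 46.8017647
V = pitch²·Σt = 1.41²·79563/1700 = 93.047

t(0,2)=1.830 V=93.047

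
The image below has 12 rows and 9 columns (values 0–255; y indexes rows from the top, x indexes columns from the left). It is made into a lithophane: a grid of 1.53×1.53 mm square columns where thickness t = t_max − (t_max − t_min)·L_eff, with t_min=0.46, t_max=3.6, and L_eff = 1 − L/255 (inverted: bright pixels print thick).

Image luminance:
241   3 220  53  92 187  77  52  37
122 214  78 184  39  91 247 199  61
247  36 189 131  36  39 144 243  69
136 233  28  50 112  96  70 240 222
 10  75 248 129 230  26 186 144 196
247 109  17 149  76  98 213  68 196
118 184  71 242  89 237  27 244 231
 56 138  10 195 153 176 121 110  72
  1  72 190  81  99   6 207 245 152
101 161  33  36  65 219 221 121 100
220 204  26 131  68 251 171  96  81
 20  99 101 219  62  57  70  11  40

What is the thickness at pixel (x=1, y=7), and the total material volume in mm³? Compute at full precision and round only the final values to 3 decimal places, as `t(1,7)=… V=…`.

span = t_max - t_min = 3.6 - 0.46 = 3.140
L(1,7) = 138, L_eff = 1 - 138/255 = 0.458824 (inverted)
t(1,7) = 3.6 - 3.140·0.458824 = 2.159
Σt over all 12·9 pixels = 457407/2125 ≈ 215.2503529
V = pitch²·Σt = 1.53²·457407/2125 = 503.880

t(1,7)=2.159 V=503.880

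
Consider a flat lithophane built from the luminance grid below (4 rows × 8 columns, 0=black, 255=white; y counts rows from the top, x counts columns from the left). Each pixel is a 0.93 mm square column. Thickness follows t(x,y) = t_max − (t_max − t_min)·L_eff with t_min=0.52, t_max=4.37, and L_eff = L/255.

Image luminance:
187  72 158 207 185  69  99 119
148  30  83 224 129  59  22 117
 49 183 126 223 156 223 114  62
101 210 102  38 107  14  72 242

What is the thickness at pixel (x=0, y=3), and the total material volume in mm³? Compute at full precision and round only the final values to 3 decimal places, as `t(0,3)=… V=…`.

t(0,3)=2.845 V=69.629

span = t_max - t_min = 4.37 - 0.52 = 3.850
L(0,3) = 101, L_eff = 101/255 = 0.396078
t(0,3) = 4.37 - 3.850·0.396078 = 2.845
Σt over all 4·8 pixels = 68429/850 ≈ 80.5047059
V = pitch²·Σt = 0.93²·68429/850 = 69.629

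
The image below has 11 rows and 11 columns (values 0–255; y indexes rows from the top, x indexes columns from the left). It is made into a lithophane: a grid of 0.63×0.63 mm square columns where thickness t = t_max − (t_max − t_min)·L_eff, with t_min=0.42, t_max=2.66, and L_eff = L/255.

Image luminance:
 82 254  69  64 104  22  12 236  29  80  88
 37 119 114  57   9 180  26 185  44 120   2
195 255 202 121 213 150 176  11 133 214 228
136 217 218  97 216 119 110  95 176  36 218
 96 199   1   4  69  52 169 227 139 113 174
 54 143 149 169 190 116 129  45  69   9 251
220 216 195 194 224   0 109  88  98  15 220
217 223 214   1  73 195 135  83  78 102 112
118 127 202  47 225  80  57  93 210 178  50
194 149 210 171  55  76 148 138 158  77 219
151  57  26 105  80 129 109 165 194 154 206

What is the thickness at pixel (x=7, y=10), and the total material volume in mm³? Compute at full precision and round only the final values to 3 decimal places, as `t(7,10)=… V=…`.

span = t_max - t_min = 2.66 - 0.42 = 2.240
L(7,10) = 165, L_eff = 165/255 = 0.647059
t(7,10) = 2.66 - 2.240·0.647059 = 1.211
Σt over all 11·11 pixels = 2378243/12750 ≈ 186.5288627
V = pitch²·Σt = 0.63²·2378243/12750 = 74.033

t(7,10)=1.211 V=74.033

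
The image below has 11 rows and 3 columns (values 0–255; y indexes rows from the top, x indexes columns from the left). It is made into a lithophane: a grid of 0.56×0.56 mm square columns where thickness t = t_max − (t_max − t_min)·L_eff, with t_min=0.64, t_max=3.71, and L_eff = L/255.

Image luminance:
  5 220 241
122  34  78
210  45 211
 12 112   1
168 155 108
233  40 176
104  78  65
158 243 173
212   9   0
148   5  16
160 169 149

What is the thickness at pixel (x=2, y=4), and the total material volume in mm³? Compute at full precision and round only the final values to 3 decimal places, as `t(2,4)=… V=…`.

span = t_max - t_min = 3.71 - 0.64 = 3.070
L(2,4) = 108, L_eff = 108/255 = 0.423529
t(2,4) = 3.71 - 3.070·0.423529 = 2.410
Σt over all 11·3 pixels = 387389/5100 ≈ 75.9586275
V = pitch²·Σt = 0.56²·387389/5100 = 23.821

t(2,4)=2.410 V=23.821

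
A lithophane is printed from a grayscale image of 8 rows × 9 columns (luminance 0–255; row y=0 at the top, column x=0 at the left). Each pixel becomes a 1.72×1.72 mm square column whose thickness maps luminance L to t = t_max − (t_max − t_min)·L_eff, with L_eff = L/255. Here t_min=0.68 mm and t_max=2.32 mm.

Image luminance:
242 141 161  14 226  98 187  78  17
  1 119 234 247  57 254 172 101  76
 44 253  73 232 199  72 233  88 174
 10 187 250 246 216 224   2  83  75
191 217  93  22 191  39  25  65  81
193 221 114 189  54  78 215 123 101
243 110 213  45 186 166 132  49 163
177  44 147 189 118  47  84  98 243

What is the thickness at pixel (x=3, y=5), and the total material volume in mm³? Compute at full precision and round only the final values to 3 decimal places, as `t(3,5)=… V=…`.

t(3,5)=1.104 V=308.624

span = t_max - t_min = 2.32 - 0.68 = 1.640
L(3,5) = 189, L_eff = 189/255 = 0.741176
t(3,5) = 2.32 - 1.640·0.741176 = 1.104
Σt over all 8·9 pixels = 665048/6375 ≈ 104.3212549
V = pitch²·Σt = 1.72²·665048/6375 = 308.624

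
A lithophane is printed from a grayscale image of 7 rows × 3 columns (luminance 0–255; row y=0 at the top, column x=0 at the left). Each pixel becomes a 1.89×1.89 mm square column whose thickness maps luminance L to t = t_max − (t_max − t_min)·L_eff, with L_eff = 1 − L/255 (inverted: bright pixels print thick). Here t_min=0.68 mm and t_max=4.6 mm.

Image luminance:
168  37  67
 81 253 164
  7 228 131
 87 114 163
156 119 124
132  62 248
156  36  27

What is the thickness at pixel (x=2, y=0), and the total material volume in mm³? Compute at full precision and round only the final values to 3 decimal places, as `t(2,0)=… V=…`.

span = t_max - t_min = 4.6 - 0.68 = 3.920
L(2,0) = 67, L_eff = 1 - 67/255 = 0.737255 (inverted)
t(2,0) = 4.6 - 3.920·0.737255 = 1.710
Σt over all 7·3 pixels = 68383/1275 ≈ 53.6337255
V = pitch²·Σt = 1.89²·68383/1275 = 191.585

t(2,0)=1.710 V=191.585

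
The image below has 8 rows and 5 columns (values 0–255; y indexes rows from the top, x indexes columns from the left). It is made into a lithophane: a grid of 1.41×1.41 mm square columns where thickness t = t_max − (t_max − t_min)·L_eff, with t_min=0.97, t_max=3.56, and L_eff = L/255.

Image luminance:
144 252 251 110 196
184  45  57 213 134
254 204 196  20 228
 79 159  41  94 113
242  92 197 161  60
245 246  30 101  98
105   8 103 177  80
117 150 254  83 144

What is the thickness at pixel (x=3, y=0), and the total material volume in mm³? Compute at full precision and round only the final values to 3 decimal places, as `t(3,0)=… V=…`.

t(3,0)=2.443 V=168.673

span = t_max - t_min = 3.56 - 0.97 = 2.590
L(3,0) = 110, L_eff = 110/255 = 0.431373
t(3,0) = 3.56 - 2.590·0.431373 = 2.443
Σt over all 8·5 pixels = 721149/8500 ≈ 84.8410588
V = pitch²·Σt = 1.41²·721149/8500 = 168.673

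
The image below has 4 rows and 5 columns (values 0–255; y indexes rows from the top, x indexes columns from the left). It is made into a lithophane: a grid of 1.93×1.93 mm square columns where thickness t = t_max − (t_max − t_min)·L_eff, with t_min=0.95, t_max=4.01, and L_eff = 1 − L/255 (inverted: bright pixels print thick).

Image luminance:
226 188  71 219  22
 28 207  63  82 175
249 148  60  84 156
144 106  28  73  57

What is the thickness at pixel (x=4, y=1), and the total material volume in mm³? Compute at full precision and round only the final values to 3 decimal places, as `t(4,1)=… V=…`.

span = t_max - t_min = 4.01 - 0.95 = 3.060
L(4,1) = 175, L_eff = 1 - 175/255 = 0.313725 (inverted)
t(4,1) = 4.01 - 3.060·0.313725 = 3.050
Σt over all 4·5 pixels = 47.632
V = pitch²·Σt = 1.93²·47.632 = 177.424

t(4,1)=3.050 V=177.424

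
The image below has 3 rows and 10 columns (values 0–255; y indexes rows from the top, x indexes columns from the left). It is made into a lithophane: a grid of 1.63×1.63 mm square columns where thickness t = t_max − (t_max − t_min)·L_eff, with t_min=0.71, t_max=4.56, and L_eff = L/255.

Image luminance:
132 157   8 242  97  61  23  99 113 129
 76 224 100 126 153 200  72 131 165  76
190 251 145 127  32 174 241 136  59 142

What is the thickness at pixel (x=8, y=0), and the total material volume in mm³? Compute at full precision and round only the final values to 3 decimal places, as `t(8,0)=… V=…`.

span = t_max - t_min = 4.56 - 0.71 = 3.850
L(8,0) = 113, L_eff = 113/255 = 0.443137
t(8,0) = 4.56 - 3.850·0.443137 = 2.854
Σt over all 3·10 pixels = 398843/5100 ≈ 78.2045098
V = pitch²·Σt = 1.63²·398843/5100 = 207.782

t(8,0)=2.854 V=207.782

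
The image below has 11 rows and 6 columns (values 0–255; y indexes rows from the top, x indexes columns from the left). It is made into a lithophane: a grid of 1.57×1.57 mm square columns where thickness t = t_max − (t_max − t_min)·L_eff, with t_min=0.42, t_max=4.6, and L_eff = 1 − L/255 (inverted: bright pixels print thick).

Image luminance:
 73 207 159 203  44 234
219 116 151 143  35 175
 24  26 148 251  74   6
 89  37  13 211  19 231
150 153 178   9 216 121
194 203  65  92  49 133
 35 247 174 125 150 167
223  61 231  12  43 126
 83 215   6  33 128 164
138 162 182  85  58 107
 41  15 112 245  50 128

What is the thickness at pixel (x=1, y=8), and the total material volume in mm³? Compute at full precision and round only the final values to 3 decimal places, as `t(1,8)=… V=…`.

t(1,8)=3.944 V=391.446

span = t_max - t_min = 4.6 - 0.42 = 4.180
L(1,8) = 215, L_eff = 1 - 215/255 = 0.156863 (inverted)
t(1,8) = 4.6 - 4.180·0.156863 = 3.944
Σt over all 11·6 pixels = 2024803/12750 ≈ 158.8080784
V = pitch²·Σt = 1.57²·2024803/12750 = 391.446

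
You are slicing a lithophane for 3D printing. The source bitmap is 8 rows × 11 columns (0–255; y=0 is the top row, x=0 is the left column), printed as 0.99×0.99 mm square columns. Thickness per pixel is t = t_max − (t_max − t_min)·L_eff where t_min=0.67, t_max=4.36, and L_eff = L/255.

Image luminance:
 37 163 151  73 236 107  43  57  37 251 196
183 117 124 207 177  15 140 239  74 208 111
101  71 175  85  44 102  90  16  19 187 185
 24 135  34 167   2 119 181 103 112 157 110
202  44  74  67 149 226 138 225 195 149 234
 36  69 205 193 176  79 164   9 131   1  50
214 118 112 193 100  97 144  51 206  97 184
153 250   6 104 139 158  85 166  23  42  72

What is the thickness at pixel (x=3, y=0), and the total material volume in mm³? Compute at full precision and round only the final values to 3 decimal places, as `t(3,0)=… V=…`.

t(3,0)=3.304 V=224.362

span = t_max - t_min = 4.36 - 0.67 = 3.690
L(3,0) = 73, L_eff = 73/255 = 0.286275
t(3,0) = 4.36 - 3.690·0.286275 = 3.304
Σt over all 8·11 pixels = 389159/1700 ≈ 228.9170588
V = pitch²·Σt = 0.99²·389159/1700 = 224.362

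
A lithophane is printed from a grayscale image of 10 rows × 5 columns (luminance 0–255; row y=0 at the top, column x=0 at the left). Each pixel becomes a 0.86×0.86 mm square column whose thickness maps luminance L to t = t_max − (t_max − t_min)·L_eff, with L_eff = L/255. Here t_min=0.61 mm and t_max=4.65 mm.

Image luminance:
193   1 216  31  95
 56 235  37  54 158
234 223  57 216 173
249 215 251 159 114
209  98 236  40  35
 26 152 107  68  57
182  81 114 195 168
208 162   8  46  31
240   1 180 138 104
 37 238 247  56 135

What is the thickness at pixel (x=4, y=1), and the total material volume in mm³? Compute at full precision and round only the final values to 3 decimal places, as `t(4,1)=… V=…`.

span = t_max - t_min = 4.65 - 0.61 = 4.040
L(4,1) = 158, L_eff = 158/255 = 0.619608
t(4,1) = 4.65 - 4.040·0.619608 = 2.147
Σt over all 10·5 pixels = 1638043/12750 ≈ 128.4739608
V = pitch²·Σt = 0.86²·1638043/12750 = 95.019

t(4,1)=2.147 V=95.019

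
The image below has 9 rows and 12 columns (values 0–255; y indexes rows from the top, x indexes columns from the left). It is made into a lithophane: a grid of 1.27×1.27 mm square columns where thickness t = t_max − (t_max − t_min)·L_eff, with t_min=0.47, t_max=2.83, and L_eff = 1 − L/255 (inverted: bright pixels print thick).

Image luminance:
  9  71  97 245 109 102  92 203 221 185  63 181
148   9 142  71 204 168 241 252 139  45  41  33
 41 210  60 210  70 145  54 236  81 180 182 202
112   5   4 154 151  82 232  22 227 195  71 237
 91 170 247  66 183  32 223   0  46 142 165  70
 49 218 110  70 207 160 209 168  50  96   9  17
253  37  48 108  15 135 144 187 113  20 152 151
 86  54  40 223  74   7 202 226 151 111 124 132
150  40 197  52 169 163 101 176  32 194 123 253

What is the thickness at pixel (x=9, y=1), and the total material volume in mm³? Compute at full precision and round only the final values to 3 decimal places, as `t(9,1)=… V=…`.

span = t_max - t_min = 2.83 - 0.47 = 2.360
L(9,1) = 45, L_eff = 1 - 45/255 = 0.823529 (inverted)
t(9,1) = 2.83 - 2.360·0.823529 = 0.886
Σt over all 9·12 pixels = 223724/1275 ≈ 175.4698039
V = pitch²·Σt = 1.27²·223724/1275 = 283.015

t(9,1)=0.886 V=283.015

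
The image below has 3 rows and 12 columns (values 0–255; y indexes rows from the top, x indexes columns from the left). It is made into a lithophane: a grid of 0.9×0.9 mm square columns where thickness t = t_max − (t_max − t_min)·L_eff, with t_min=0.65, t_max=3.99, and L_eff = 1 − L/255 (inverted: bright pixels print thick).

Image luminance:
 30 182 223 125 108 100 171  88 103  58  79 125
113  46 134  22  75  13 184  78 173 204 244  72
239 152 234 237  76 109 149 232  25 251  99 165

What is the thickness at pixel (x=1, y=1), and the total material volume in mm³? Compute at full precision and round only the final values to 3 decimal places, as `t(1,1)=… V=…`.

span = t_max - t_min = 3.99 - 0.65 = 3.340
L(1,1) = 46, L_eff = 1 - 46/255 = 0.819608 (inverted)
t(1,1) = 3.99 - 3.340·0.819608 = 1.253
Σt over all 3·12 pixels = 543128/6375 ≈ 85.1965490
V = pitch²·Σt = 0.9²·543128/6375 = 69.009

t(1,1)=1.253 V=69.009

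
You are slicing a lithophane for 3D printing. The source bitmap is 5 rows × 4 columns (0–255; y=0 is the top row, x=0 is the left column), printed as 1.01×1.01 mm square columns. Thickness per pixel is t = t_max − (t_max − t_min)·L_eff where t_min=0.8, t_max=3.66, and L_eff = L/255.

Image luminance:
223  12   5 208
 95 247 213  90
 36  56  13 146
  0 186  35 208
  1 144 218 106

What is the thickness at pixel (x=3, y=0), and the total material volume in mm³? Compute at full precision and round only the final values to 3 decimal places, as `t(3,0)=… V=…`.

span = t_max - t_min = 3.66 - 0.8 = 2.860
L(3,0) = 208, L_eff = 208/255 = 0.815686
t(3,0) = 3.66 - 2.860·0.815686 = 1.327
Σt over all 5·4 pixels = 306347/6375 ≈ 48.0544314
V = pitch²·Σt = 1.01²·306347/6375 = 49.020

t(3,0)=1.327 V=49.020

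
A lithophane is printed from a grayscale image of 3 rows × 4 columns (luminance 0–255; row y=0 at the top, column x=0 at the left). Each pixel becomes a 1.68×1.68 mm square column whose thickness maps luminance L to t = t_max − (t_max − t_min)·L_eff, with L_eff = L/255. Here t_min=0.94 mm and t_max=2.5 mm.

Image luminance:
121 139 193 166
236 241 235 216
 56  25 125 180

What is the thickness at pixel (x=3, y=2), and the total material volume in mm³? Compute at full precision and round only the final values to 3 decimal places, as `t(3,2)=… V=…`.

t(3,2)=1.399 V=51.296

span = t_max - t_min = 2.5 - 0.94 = 1.560
L(3,2) = 180, L_eff = 180/255 = 0.705882
t(3,2) = 2.5 - 1.560·0.705882 = 1.399
Σt over all 3·4 pixels = 38621/2125 ≈ 18.1745882
V = pitch²·Σt = 1.68²·38621/2125 = 51.296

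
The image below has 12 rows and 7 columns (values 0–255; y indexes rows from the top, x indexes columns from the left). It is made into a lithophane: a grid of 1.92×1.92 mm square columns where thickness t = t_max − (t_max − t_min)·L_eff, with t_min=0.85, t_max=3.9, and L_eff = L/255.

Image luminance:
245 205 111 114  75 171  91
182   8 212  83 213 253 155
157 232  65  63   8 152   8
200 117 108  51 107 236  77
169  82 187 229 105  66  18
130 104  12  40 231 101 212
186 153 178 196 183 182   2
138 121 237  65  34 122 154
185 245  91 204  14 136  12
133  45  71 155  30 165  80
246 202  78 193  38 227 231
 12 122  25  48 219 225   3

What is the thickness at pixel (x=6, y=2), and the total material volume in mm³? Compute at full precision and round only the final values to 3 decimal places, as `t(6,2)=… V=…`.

span = t_max - t_min = 3.9 - 0.85 = 3.050
L(6,2) = 8, L_eff = 8/255 = 0.031373
t(6,2) = 3.9 - 3.050·0.031373 = 3.804
Σt over all 12·7 pixels = 1013729/5100 ≈ 198.7703922
V = pitch²·Σt = 1.92²·1013729/5100 = 732.747

t(6,2)=3.804 V=732.747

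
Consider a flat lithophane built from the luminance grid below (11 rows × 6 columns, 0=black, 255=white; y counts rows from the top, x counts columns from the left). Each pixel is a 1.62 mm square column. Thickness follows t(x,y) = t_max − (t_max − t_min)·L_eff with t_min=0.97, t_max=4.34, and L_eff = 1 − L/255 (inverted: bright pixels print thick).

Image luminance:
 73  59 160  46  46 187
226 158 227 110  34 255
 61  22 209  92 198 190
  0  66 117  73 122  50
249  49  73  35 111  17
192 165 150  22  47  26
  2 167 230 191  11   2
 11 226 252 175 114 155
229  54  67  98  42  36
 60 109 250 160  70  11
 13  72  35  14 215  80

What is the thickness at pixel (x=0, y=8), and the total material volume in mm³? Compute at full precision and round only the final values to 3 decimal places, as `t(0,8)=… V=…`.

span = t_max - t_min = 4.34 - 0.97 = 3.370
L(0,8) = 229, L_eff = 1 - 229/255 = 0.101961 (inverted)
t(0,8) = 4.34 - 3.370·0.101961 = 3.996
Σt over all 11·6 pixels = 669071/4250 ≈ 157.4284706
V = pitch²·Σt = 1.62²·669071/4250 = 413.155

t(0,8)=3.996 V=413.155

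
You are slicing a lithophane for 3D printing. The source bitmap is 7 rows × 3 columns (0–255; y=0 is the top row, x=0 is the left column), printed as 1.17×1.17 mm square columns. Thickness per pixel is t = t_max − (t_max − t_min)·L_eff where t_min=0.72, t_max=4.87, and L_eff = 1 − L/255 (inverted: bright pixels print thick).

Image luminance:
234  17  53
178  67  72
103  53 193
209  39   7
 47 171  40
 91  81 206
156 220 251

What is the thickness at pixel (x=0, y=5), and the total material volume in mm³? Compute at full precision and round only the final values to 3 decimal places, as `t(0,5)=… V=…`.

span = t_max - t_min = 4.87 - 0.72 = 4.150
L(0,5) = 91, L_eff = 1 - 91/255 = 0.643137 (inverted)
t(0,5) = 4.87 - 4.150·0.643137 = 2.201
Σt over all 7·3 pixels = 70904/1275 ≈ 55.6109804
V = pitch²·Σt = 1.17²·70904/1275 = 76.126

t(0,5)=2.201 V=76.126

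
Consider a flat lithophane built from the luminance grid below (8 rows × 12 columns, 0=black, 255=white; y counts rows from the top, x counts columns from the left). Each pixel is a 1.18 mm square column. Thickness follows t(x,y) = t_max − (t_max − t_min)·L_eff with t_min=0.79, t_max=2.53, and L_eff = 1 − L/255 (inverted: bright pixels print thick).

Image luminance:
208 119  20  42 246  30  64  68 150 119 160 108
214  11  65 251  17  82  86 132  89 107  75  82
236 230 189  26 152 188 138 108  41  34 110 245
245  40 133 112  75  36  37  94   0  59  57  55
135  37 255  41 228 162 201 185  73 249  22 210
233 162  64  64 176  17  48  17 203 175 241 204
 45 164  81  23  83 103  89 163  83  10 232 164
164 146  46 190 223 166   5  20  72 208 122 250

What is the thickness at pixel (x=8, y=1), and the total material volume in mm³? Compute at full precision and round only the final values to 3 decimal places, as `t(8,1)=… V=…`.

span = t_max - t_min = 2.53 - 0.79 = 1.740
L(8,1) = 89, L_eff = 1 - 89/255 = 0.650980 (inverted)
t(8,1) = 2.53 - 1.740·0.650980 = 1.397
Σt over all 8·12 pixels = 654051/4250 ≈ 153.8943529
V = pitch²·Σt = 1.18²·654051/4250 = 214.282

t(8,1)=1.397 V=214.282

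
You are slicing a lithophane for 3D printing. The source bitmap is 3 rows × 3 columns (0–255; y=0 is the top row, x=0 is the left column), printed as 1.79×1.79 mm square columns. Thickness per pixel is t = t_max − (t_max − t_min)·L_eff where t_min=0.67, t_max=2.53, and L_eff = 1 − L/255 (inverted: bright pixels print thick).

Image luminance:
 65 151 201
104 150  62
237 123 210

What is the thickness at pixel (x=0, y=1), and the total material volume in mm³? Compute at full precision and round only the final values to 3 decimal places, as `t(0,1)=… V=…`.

t(0,1)=1.429 V=49.773

span = t_max - t_min = 2.53 - 0.67 = 1.860
L(0,1) = 104, L_eff = 1 - 104/255 = 0.592157 (inverted)
t(0,1) = 2.53 - 1.860·0.592157 = 1.429
Σt over all 3·3 pixels = 132041/8500 ≈ 15.5342353
V = pitch²·Σt = 1.79²·132041/8500 = 49.773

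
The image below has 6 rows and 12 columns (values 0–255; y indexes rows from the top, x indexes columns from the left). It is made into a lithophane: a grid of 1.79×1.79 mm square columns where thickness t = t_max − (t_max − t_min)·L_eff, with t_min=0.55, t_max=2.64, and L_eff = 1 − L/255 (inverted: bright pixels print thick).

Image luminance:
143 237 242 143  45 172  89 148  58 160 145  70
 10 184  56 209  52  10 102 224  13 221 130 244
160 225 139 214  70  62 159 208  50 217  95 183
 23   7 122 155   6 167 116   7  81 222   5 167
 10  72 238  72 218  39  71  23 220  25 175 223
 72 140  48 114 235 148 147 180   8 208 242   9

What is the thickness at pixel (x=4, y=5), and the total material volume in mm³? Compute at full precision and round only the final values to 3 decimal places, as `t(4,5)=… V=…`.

t(4,5)=2.476 V=360.711

span = t_max - t_min = 2.64 - 0.55 = 2.090
L(4,5) = 235, L_eff = 1 - 235/255 = 0.078431 (inverted)
t(4,5) = 2.64 - 2.090·0.078431 = 2.476
Σt over all 6·12 pixels = 239228/2125 ≈ 112.5778824
V = pitch²·Σt = 1.79²·239228/2125 = 360.711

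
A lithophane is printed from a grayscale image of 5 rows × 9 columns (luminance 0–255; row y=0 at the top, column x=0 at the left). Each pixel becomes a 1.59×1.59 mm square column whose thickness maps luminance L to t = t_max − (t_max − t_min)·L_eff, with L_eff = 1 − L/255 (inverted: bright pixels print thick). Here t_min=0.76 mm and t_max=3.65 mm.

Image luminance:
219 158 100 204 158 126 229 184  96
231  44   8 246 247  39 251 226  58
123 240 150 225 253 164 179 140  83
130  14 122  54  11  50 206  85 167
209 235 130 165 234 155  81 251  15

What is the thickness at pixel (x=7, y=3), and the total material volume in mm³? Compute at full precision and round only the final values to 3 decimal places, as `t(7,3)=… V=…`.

t(7,3)=1.723 V=278.285

span = t_max - t_min = 3.65 - 0.76 = 2.890
L(7,3) = 85, L_eff = 1 - 85/255 = 0.666667 (inverted)
t(7,3) = 3.65 - 2.890·0.666667 = 1.723
Σt over all 5·9 pixels = 33023/300 ≈ 110.0766667
V = pitch²·Σt = 1.59²·33023/300 = 278.285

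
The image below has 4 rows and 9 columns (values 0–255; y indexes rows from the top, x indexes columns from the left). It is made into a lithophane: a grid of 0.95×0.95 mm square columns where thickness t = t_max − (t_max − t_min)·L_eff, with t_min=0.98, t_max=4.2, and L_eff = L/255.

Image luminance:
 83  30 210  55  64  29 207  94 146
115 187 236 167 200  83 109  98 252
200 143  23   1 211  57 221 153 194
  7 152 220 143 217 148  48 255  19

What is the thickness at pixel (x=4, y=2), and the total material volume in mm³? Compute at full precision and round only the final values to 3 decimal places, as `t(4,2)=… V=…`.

t(4,2)=1.536 V=82.018

span = t_max - t_min = 4.2 - 0.98 = 3.220
L(4,2) = 211, L_eff = 211/255 = 0.827451
t(4,2) = 4.2 - 3.220·0.827451 = 1.536
Σt over all 4·9 pixels = 68159/750 ≈ 90.8786667
V = pitch²·Σt = 0.95²·68159/750 = 82.018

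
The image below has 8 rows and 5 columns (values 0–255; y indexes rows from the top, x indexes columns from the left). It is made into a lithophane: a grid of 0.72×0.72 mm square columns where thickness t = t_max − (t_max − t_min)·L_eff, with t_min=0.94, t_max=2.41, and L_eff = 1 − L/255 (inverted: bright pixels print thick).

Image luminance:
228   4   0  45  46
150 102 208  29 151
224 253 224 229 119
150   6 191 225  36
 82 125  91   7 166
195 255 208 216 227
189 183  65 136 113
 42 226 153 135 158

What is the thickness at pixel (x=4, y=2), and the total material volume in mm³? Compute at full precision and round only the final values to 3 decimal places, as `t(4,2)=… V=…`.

t(4,2)=1.626 V=36.203

span = t_max - t_min = 2.41 - 0.94 = 1.470
L(4,2) = 119, L_eff = 1 - 119/255 = 0.533333 (inverted)
t(4,2) = 2.41 - 1.470·0.533333 = 1.626
Σt over all 8·5 pixels = 148402/2125 ≈ 69.8362353
V = pitch²·Σt = 0.72²·148402/2125 = 36.203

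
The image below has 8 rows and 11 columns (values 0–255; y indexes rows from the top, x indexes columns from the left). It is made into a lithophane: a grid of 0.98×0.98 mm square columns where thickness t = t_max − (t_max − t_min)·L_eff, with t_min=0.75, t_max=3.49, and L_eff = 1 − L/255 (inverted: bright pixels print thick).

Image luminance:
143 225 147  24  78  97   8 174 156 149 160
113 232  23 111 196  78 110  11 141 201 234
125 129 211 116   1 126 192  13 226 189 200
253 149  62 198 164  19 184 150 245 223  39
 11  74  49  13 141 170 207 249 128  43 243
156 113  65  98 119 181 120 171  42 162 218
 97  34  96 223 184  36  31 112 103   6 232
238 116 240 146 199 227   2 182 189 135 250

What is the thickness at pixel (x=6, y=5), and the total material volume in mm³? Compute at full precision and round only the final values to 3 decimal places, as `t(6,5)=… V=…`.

t(6,5)=2.039 V=185.942

span = t_max - t_min = 3.49 - 0.75 = 2.740
L(6,5) = 120, L_eff = 1 - 120/255 = 0.529412 (inverted)
t(6,5) = 3.49 - 2.740·0.529412 = 2.039
Σt over all 8·11 pixels = 1234256/6375 ≈ 193.6087843
V = pitch²·Σt = 0.98²·1234256/6375 = 185.942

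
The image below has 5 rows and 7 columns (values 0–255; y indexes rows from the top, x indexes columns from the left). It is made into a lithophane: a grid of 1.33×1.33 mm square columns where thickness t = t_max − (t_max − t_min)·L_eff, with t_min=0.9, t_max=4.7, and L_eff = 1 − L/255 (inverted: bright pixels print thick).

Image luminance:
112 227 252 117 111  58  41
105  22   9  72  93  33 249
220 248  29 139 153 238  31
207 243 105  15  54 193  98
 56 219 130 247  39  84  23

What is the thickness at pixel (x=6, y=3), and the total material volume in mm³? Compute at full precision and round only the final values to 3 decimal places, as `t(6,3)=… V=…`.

t(6,3)=2.360 V=168.331

span = t_max - t_min = 4.7 - 0.9 = 3.800
L(6,3) = 98, L_eff = 1 - 98/255 = 0.615686 (inverted)
t(6,3) = 4.7 - 3.800·0.615686 = 2.360
Σt over all 5·7 pixels = 80887/850 ≈ 95.1611765
V = pitch²·Σt = 1.33²·80887/850 = 168.331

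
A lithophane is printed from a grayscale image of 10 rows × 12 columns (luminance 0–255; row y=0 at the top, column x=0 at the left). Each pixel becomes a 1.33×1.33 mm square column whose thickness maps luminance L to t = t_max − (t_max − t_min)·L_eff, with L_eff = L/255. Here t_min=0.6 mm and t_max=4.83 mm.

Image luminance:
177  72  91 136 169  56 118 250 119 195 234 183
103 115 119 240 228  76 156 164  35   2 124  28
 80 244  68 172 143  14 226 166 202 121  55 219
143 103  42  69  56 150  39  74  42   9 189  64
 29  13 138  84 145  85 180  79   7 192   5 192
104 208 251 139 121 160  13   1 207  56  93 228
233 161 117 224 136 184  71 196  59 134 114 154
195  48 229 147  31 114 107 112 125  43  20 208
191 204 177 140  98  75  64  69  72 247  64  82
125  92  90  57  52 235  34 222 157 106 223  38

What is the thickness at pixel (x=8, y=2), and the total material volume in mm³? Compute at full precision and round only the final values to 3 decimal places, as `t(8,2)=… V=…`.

t(8,2)=1.479 V=594.324

span = t_max - t_min = 4.83 - 0.6 = 4.230
L(8,2) = 202, L_eff = 202/255 = 0.792157
t(8,2) = 4.83 - 4.230·0.792157 = 1.479
Σt over all 10·12 pixels = 1427937/4250 ≈ 335.9851765
V = pitch²·Σt = 1.33²·1427937/4250 = 594.324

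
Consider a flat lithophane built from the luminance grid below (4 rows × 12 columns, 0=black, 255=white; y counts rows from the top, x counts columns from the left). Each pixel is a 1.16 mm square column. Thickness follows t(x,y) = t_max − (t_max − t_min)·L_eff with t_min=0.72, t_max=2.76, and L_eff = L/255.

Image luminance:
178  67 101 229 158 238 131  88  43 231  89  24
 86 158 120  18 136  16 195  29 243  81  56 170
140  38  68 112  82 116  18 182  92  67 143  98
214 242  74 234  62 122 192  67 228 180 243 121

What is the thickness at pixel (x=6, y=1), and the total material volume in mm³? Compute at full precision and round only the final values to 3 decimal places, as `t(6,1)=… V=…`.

t(6,1)=1.200 V=113.461

span = t_max - t_min = 2.76 - 0.72 = 2.040
L(6,1) = 195, L_eff = 195/255 = 0.764706
t(6,1) = 2.76 - 2.040·0.764706 = 1.200
Σt over all 4·12 pixels = 84.32
V = pitch²·Σt = 1.16²·84.32 = 113.461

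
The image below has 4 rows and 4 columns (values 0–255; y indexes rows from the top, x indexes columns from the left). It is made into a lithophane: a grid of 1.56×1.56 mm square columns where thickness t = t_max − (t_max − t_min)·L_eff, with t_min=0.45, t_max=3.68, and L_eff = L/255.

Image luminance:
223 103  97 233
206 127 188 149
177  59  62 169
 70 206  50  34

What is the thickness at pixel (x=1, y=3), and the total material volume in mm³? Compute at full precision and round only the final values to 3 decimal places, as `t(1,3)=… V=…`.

span = t_max - t_min = 3.68 - 0.45 = 3.230
L(1,3) = 206, L_eff = 206/255 = 0.807843
t(1,3) = 3.68 - 3.230·0.807843 = 1.071
Σt over all 4·4 pixels = 47413/1500 ≈ 31.6086667
V = pitch²·Σt = 1.56²·47413/1500 = 76.923

t(1,3)=1.071 V=76.923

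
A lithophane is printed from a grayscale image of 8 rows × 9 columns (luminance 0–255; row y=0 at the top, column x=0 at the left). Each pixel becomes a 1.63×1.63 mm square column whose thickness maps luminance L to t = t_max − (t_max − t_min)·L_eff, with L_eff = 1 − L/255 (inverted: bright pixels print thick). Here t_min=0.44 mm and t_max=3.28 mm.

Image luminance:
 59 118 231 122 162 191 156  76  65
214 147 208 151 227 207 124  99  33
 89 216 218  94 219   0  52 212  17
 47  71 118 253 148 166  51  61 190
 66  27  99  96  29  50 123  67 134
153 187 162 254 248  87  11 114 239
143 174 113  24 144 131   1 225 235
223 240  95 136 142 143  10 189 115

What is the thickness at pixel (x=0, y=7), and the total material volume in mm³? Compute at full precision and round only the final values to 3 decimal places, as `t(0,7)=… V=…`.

t(0,7)=2.924 V=363.535

span = t_max - t_min = 3.28 - 0.44 = 2.840
L(0,7) = 223, L_eff = 1 - 223/255 = 0.125490 (inverted)
t(0,7) = 3.28 - 2.840·0.125490 = 2.924
Σt over all 8·9 pixels = 290757/2125 ≈ 136.8268235
V = pitch²·Σt = 1.63²·290757/2125 = 363.535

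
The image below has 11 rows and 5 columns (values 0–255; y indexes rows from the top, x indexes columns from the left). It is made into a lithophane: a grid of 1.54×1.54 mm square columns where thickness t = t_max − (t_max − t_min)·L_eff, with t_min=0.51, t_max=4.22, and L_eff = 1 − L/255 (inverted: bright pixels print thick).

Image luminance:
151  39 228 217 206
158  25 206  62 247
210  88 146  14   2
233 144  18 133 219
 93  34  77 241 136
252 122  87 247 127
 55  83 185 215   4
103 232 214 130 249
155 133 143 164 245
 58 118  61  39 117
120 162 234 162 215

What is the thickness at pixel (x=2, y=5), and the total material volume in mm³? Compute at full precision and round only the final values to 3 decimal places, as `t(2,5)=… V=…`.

t(2,5)=1.776 V=334.209

span = t_max - t_min = 4.22 - 0.51 = 3.710
L(2,5) = 87, L_eff = 1 - 87/255 = 0.658824 (inverted)
t(2,5) = 4.22 - 3.710·0.658824 = 1.776
Σt over all 11·5 pixels = 1197831/8500 ≈ 140.9212941
V = pitch²·Σt = 1.54²·1197831/8500 = 334.209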